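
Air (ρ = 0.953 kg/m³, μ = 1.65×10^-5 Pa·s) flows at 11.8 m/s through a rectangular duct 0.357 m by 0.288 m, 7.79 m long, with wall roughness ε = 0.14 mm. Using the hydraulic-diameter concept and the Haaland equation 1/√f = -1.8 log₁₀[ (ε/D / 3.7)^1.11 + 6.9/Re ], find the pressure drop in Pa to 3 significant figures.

Hydraulic diameter D_h = 4A/P = 4·(0.357·0.288)/(2·(0.357+0.288)) = 0.4113/1.29 = 0.3188 m.
Re = ρVD_h/μ = 0.953·11.8·0.3188/1.65e-05 = 2.173e+05.
ε/D_h = 0.00014/0.3188 = 0.000439; Haaland gives 1/√f = -1.8 log₁₀[4.39e-05+3.18e-05] = 7.418, so f = 0.01817.
ΔP = f(L/D_h)(ρV²/2) = 0.01817·7.79/0.3188·66.35 = 29.46 Pa.

ΔP ≈ 29.5 Pa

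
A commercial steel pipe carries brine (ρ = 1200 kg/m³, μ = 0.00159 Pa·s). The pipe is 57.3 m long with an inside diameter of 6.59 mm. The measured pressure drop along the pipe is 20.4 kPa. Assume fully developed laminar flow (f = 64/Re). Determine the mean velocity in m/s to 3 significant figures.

For laminar flow, f = 64/Re with Re = ρVD/μ, so Darcy-Weisbach reduces to ΔP = 32μLV/D². Solving for V: V = ΔP·D²/(32μL) = 2.04e+04·(0.00659)²/(32·0.00159·57.3) = 0.3039 m/s.
Check: Re = ρVD/μ = 1200·0.3039·0.00659/0.00159 = 1511 < 2300, so the laminar assumption holds.

V ≈ 0.304 m/s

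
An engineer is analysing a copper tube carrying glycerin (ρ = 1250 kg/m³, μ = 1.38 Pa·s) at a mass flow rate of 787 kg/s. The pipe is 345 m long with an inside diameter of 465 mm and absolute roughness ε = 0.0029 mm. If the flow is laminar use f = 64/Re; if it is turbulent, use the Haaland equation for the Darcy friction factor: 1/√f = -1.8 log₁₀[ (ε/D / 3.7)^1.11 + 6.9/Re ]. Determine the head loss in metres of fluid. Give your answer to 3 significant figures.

h_f ≈ 21.3 m

A = πD²/4 = π(0.465)²/4 = 0.1698 m²; mean velocity V = ṁ/(ρA) = 787/(1250 · 0.1698) = 3.707 m/s.
Reynolds number Re = ρVD/μ = 1250 · 3.707 · 0.465 / 1.38 = 1562.
Re < 2300 → laminar flow, so f = 64/Re = 64/1562 = 0.04099 (the turbulent correlation is not needed).
Darcy-Weisbach: ΔP = f(L/D)(ρV²/2) = 0.04099·(345/0.465)·(1250·3.707²/2) = 0.04099·741.9·8590 = 2.612e+05 Pa.
Head loss h_f = ΔP/(ρg) = 2.612e+05/(1250·9.81) = 21.3 m.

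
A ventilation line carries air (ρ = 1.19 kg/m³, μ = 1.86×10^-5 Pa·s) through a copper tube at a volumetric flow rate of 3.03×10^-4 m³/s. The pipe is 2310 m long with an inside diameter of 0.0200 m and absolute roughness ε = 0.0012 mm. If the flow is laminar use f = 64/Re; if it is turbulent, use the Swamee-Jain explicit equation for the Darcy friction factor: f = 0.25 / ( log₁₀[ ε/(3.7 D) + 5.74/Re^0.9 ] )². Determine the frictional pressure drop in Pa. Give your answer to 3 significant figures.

ΔP ≈ 3320 Pa

Cross-sectional area A = πD²/4 = π(0.02)²/4 = 0.0003142 m²; mean velocity V = Q/A = 0.000303/0.0003142 = 0.9645 m/s.
Reynolds number Re = ρVD/μ = 1.19 · 0.9645 · 0.02 / 1.86e-05 = 1234.
Re < 2300 → laminar flow, so f = 64/Re = 64/1234 = 0.05186 (the turbulent correlation is not needed).
Darcy-Weisbach: ΔP = f(L/D)(ρV²/2) = 0.05186·(2310/0.02)·(1.19·0.9645²/2) = 0.05186·1.155e+05·0.5535 = 3315 Pa.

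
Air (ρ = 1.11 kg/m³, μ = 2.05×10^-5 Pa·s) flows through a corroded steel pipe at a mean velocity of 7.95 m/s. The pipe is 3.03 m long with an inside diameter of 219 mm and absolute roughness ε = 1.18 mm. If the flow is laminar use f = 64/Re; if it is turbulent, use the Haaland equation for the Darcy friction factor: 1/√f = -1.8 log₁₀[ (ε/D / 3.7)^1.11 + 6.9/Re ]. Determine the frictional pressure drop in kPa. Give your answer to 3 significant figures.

Reynolds number Re = ρVD/μ = 1.11 · 7.95 · 0.219 / 2.05e-05 = 9.427e+04.
Re > 4000 → turbulent. Relative roughness ε/D = 0.00118/0.219 = 0.00539. Haaland: 1/√f = -1.8 log₁₀[(0.00539/3.7)^1.11 + 6.9/9.427e+04] = -1.8 log₁₀[0.00071 + 7.32e-05] = 5.591, so f = 0.03199.
Darcy-Weisbach: ΔP = f(L/D)(ρV²/2) = 0.03199·(3.03/0.219)·(1.11·7.95²/2) = 0.03199·13.84·35.08 = 15.52 Pa.
ΔP = 15.52 Pa = 0.0155 kPa.

ΔP ≈ 0.0155 kPa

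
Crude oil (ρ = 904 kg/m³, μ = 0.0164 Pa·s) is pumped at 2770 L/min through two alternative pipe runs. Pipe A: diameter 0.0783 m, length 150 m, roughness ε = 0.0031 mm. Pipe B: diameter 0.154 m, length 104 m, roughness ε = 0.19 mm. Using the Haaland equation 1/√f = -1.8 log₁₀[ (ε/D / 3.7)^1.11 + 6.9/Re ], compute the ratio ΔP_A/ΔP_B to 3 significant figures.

ΔP_A/ΔP_B ≈ 33.1

Pipe A: V = Q/A = 0.04617/0.004815 = 9.588 m/s; Re = 4.138e+04; ε/D = 3.96e-05; Haaland → f = 0.02171; ΔP_A = f(L/D)(ρV²/2) = 1.728e+06 Pa.
Pipe B: V = Q/A = 0.04617/0.01863 = 2.479 m/s; Re = 2.104e+04; ε/D = 0.00123; Haaland → f = 0.02781; ΔP_B = f(L/D)(ρV²/2) = 5.215e+04 Pa.
ΔP_A/ΔP_B = 1.728e+06/5.215e+04 = 33.1.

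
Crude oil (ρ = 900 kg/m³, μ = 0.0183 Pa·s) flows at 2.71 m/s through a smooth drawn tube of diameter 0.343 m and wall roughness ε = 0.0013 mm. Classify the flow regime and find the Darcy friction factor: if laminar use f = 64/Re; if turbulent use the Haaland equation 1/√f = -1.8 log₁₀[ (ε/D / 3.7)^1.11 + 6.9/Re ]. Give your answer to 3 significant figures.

f ≈ 0.0211

Re = ρVD/μ = 900·2.71·0.343/0.0183 = 4.571e+04.
Re > 4000 → turbulent. ε/D = 1.3e-06/0.343 = 3.79e-06; Haaland: 1/√f = -1.8 log₁₀[2.25e-07 + 0.000151] = 6.877, so f = 0.02114.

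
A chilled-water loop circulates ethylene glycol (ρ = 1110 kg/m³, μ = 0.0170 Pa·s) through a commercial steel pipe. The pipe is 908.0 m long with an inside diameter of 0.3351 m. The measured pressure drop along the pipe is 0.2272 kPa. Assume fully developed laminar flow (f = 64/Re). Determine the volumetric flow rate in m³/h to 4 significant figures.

For laminar flow, f = 64/Re with Re = ρVD/μ, so Darcy-Weisbach reduces to ΔP = 32μLV/D². Solving for V: V = ΔP·D²/(32μL) = 227.2·(0.3351)²/(32·0.017·908) = 0.05165 m/s.
Check: Re = ρVD/μ = 1110·0.05165·0.3351/0.017 = 1130 < 2300, so the laminar assumption holds.
Q = V·A = 0.05165·(π/4·0.3351²) = 0.004555 m³/s = 16.40 m³/h.

Q ≈ 16.40 m³/h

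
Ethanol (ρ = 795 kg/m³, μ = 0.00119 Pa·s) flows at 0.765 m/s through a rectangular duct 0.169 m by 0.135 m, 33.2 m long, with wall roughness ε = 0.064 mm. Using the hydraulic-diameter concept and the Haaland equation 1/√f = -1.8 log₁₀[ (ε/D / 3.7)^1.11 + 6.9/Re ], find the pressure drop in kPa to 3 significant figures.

Hydraulic diameter D_h = 4A/P = 4·(0.169·0.135)/(2·(0.169+0.135)) = 0.09126/0.608 = 0.1501 m.
Re = ρVD_h/μ = 795·0.765·0.1501/0.00119 = 7.671e+04.
ε/D_h = 6.4e-05/0.1501 = 0.000426; Haaland gives 1/√f = -1.8 log₁₀[4.25e-05+8.99e-05] = 6.98, so f = 0.02052.
ΔP = f(L/D_h)(ρV²/2) = 0.02052·33.2/0.1501·232.6 = 1056 Pa.
ΔP = 1.06 kPa.

ΔP ≈ 1.06 kPa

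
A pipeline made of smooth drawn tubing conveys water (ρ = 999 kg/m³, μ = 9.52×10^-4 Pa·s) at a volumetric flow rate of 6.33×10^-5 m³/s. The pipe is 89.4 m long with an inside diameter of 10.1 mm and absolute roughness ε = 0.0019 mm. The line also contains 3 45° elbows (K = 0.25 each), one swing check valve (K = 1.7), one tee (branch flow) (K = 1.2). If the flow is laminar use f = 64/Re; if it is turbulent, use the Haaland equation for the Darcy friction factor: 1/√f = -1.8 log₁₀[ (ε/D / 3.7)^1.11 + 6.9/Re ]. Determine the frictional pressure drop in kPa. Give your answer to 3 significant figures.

Cross-sectional area A = πD²/4 = π(0.0101)²/4 = 8.012e-05 m²; mean velocity V = Q/A = 6.33e-05/8.012e-05 = 0.7901 m/s.
Reynolds number Re = ρVD/μ = 999 · 0.7901 · 0.0101 / 0.000952 = 8374.
Re > 4000 → turbulent. Relative roughness ε/D = 1.9e-06/0.0101 = 0.000188. Haaland: 1/√f = -1.8 log₁₀[(0.000188/3.7)^1.11 + 6.9/8374] = -1.8 log₁₀[1.71e-05 + 0.000824] = 5.535, so f = 0.03264.
Total minor-loss coefficient ΣK = 3·0.25 + 1·1.7 + 1·1.2 = 3.65.
ΔP = [f·L/D + ΣK]·(ρV²/2) = [0.03264·89.4/0.0101 + 3.65]·(999·0.7901²/2) = [288.9 + 3.65]·311.8 = 9.122e+04 Pa.
ΔP = 9.122e+04 Pa = 91.2 kPa.

ΔP ≈ 91.2 kPa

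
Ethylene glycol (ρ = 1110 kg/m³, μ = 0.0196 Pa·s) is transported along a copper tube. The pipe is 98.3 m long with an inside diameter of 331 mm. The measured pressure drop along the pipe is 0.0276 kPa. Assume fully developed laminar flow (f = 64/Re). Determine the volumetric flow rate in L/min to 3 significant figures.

For laminar flow, f = 64/Re with Re = ρVD/μ, so Darcy-Weisbach reduces to ΔP = 32μLV/D². Solving for V: V = ΔP·D²/(32μL) = 27.6·(0.331)²/(32·0.0196·98.3) = 0.04905 m/s.
Check: Re = ρVD/μ = 1110·0.04905·0.331/0.0196 = 919.4 < 2300, so the laminar assumption holds.
Q = V·A = 0.04905·(π/4·0.331²) = 0.00422 m³/s = 253 L/min.

Q ≈ 253 L/min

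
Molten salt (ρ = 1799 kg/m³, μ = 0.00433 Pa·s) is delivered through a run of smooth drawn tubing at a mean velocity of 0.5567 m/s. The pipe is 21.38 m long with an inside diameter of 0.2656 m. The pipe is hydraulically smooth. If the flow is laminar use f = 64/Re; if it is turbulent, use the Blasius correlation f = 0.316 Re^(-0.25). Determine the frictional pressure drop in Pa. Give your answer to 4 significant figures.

ΔP ≈ 450.4 Pa

Reynolds number Re = ρVD/μ = 1799 · 0.5567 · 0.2656 / 0.00433 = 6.143e+04.
Re > 4000 → turbulent. Smooth-pipe (Blasius): f = 0.316 Re^(-0.25) = 0.316/(6.143e+04)^0.25 = 0.02007.
Darcy-Weisbach: ΔP = f(L/D)(ρV²/2) = 0.02007·(21.38/0.2656)·(1799·0.5567²/2) = 0.02007·80.5·278.8 = 450.4 Pa.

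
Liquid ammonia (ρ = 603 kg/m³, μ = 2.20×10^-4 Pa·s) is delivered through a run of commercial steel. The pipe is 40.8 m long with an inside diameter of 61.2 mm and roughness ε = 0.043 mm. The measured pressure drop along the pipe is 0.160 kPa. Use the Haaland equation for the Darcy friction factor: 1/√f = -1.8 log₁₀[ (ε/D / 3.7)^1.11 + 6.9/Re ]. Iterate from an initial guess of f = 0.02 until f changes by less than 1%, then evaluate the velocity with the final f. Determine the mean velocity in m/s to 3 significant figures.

V ≈ 0.179 m/s

Rearranging Darcy-Weisbach: V = √(2·ΔP·D/(f·L·ρ)). With ε/D = 4.3e-05/0.0612 = 0.000703, iterate starting from f = 0.02:
  f = 0.02 → V = √(2·160·0.0612/(0.02·40.8·603)) = 0.1995 m/s; Re = ρVD/μ = 3.347e+04; f → 0.02446
  f = 0.02446 → V = 0.1804 m/s; Re = 3.026e+04; f → 0.02491
  f = 0.02491 → V = 0.1788 m/s; Re = 2.999e+04; f → 0.02495
Converged (Δf/f < 1%). With the final f = 0.02495: V = √(2·160·0.0612/(0.02495·40.8·603)) = 0.1786 m/s.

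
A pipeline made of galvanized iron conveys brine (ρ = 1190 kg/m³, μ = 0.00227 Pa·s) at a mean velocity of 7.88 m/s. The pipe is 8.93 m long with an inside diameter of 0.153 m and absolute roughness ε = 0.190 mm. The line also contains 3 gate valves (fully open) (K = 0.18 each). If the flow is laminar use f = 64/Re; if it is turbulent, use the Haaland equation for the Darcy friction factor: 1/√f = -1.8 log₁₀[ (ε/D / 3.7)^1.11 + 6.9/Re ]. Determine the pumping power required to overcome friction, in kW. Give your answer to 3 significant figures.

Reynolds number Re = ρVD/μ = 1190 · 7.88 · 0.153 / 0.00227 = 6.32e+05.
Re > 4000 → turbulent. Relative roughness ε/D = 0.00019/0.153 = 0.00124. Haaland: 1/√f = -1.8 log₁₀[(0.00124/3.7)^1.11 + 6.9/6.32e+05] = -1.8 log₁₀[0.000139 + 1.09e-05] = 6.882, so f = 0.02111.
Total minor-loss coefficient ΣK = 3·0.18 = 0.54.
ΔP = [f·L/D + ΣK]·(ρV²/2) = [0.02111·8.93/0.153 + 0.54]·(1190·7.88²/2) = [1.232 + 0.54]·3.695e+04 = 6.548e+04 Pa.
Q = V·A = 7.88·0.01839 = 0.1449 m³/s.
Pumping power P = QΔP = 0.1449·6.548e+04 = 9486 W = 9.49 kW.

P ≈ 9.49 kW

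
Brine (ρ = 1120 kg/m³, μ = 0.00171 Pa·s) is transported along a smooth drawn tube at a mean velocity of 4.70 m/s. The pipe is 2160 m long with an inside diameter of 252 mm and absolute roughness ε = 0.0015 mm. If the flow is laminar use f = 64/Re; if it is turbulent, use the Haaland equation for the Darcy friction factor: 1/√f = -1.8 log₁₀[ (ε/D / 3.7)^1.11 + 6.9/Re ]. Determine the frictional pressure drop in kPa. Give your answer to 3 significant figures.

ΔP ≈ 1290 kPa

Reynolds number Re = ρVD/μ = 1120 · 4.7 · 0.252 / 0.00171 = 7.757e+05.
Re > 4000 → turbulent. Relative roughness ε/D = 1.5e-06/0.252 = 5.95e-06. Haaland: 1/√f = -1.8 log₁₀[(5.95e-06/3.7)^1.11 + 6.9/7.757e+05] = -1.8 log₁₀[3.71e-07 + 8.89e-06] = 9.06, so f = 0.01218.
Darcy-Weisbach: ΔP = f(L/D)(ρV²/2) = 0.01218·(2160/0.252)·(1120·4.7²/2) = 0.01218·8571·1.237e+04 = 1.292e+06 Pa.
ΔP = 1.292e+06 Pa = 1290 kPa.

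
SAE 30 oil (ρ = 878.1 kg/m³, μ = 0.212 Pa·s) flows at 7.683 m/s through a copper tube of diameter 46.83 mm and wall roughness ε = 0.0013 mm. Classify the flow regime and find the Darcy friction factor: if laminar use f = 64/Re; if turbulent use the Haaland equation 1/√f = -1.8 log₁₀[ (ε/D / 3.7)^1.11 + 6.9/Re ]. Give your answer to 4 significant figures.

Re = ρVD/μ = 878.1·7.683·0.04683/0.212 = 1490.
Re < 2300 → laminar, so f = 64/Re = 0.04295 (roughness is irrelevant in laminar flow).

f ≈ 0.04295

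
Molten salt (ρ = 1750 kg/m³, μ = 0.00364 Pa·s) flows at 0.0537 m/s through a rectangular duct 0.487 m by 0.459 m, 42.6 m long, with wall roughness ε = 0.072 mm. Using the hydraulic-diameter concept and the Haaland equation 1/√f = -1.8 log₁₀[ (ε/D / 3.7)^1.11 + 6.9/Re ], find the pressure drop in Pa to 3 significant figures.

Hydraulic diameter D_h = 4A/P = 4·(0.487·0.459)/(2·(0.487+0.459)) = 0.8941/1.892 = 0.4726 m.
Re = ρVD_h/μ = 1750·0.0537·0.4726/0.00364 = 1.22e+04.
ε/D_h = 7.2e-05/0.4726 = 0.000152; Haaland gives 1/√f = -1.8 log₁₀[1.36e-05+0.000566] = 5.827, so f = 0.02945.
ΔP = f(L/D_h)(ρV²/2) = 0.02945·42.6/0.4726·2.523 = 6.699 Pa.

ΔP ≈ 6.70 Pa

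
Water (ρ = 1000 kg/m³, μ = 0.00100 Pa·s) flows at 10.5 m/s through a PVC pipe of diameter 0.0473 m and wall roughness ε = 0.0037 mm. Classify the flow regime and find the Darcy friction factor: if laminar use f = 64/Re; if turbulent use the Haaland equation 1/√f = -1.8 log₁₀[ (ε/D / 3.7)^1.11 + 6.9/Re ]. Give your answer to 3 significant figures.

f ≈ 0.0140

Re = ρVD/μ = 1000·10.5·0.0473/0.001 = 4.966e+05.
Re > 4000 → turbulent. ε/D = 3.7e-06/0.0473 = 7.82e-05; Haaland: 1/√f = -1.8 log₁₀[6.47e-06 + 1.39e-05] = 8.444, so f = 0.01402.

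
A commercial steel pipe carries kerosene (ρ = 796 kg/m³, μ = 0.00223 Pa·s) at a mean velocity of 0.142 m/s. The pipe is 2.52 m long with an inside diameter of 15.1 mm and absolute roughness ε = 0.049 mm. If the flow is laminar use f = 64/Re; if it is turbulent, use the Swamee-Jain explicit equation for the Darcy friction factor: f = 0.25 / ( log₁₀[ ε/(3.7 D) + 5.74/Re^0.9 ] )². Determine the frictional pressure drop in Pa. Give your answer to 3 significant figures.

ΔP ≈ 112 Pa

Reynolds number Re = ρVD/μ = 796 · 0.142 · 0.0151 / 0.00223 = 765.4.
Re < 2300 → laminar flow, so f = 64/Re = 64/765.4 = 0.08362 (the turbulent correlation is not needed).
Darcy-Weisbach: ΔP = f(L/D)(ρV²/2) = 0.08362·(2.52/0.0151)·(796·0.142²/2) = 0.08362·166.9·8.025 = 112 Pa.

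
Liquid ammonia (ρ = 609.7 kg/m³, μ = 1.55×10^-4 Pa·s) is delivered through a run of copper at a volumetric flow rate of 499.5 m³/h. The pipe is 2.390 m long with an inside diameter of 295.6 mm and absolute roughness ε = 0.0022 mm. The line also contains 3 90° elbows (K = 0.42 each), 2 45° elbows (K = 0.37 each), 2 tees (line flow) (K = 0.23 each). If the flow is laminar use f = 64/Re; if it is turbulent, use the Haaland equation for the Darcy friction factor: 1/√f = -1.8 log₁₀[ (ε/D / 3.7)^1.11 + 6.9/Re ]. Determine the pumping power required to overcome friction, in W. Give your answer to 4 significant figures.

P ≈ 439.8 W

Q = 499.5 m³/h = 499.5/3600 = 0.1388 m³/s.
Cross-sectional area A = πD²/4 = π(0.2956)²/4 = 0.06863 m²; mean velocity V = Q/A = 0.1388/0.06863 = 2.022 m/s.
Reynolds number Re = ρVD/μ = 609.7 · 2.022 · 0.2956 / 0.000155 = 2.351e+06.
Re > 4000 → turbulent. Relative roughness ε/D = 2.2e-06/0.2956 = 7.44e-06. Haaland: 1/√f = -1.8 log₁₀[(7.44e-06/3.7)^1.11 + 6.9/2.351e+06] = -1.8 log₁₀[4.75e-07 + 2.94e-06] = 9.841, so f = 0.01033.
Total minor-loss coefficient ΣK = 3·0.42 + 2·0.37 + 2·0.23 = 2.46.
ΔP = [f·L/D + ΣK]·(ρV²/2) = [0.01033·2.39/0.2956 + 2.46]·(609.7·2.022²/2) = [0.08349 + 2.46]·1246 = 3169 Pa.
Pumping power P = QΔP = 0.1388·3169 = 439.76 W = 439.8 W.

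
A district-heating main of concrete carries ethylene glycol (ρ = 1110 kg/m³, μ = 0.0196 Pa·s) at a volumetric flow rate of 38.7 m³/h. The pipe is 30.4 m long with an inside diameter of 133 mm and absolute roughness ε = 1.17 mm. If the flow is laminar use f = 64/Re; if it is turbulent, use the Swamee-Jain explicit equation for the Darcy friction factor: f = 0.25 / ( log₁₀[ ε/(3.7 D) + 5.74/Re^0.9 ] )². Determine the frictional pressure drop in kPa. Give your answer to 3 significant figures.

Q = 38.7 m³/h = 38.7/3600 = 0.01075 m³/s.
Cross-sectional area A = πD²/4 = π(0.133)²/4 = 0.01389 m²; mean velocity V = Q/A = 0.01075/0.01389 = 0.7738 m/s.
Reynolds number Re = ρVD/μ = 1110 · 0.7738 · 0.133 / 0.0196 = 5828.
Re > 4000 → turbulent. Relative roughness ε/D = 0.00117/0.133 = 0.0088. Swamee-Jain: f = 0.25/(log₁₀[0.0088/3.7 + 5.74/5828^0.9])² = 0.25/(log₁₀[0.00238 + 0.00234])² = 0.25/(-2.326)² = 0.04621.
Darcy-Weisbach: ΔP = f(L/D)(ρV²/2) = 0.04621·(30.4/0.133)·(1110·0.7738²/2) = 0.04621·228.6·332.3 = 3510 Pa.
ΔP = 3510 Pa = 3.51 kPa.

ΔP ≈ 3.51 kPa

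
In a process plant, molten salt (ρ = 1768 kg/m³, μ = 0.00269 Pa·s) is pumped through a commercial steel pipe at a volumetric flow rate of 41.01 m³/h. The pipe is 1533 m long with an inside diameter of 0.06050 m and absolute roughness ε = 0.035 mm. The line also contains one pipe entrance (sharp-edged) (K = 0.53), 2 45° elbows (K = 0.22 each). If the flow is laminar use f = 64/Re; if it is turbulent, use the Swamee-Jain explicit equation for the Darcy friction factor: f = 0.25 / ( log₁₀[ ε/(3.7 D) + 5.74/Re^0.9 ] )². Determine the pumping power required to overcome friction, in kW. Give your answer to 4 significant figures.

P ≈ 79.30 kW

Q = 41.01 m³/h = 41.01/3600 = 0.01139 m³/s.
Cross-sectional area A = πD²/4 = π(0.0605)²/4 = 0.002875 m²; mean velocity V = Q/A = 0.01139/0.002875 = 3.963 m/s.
Reynolds number Re = ρVD/μ = 1768 · 3.963 · 0.0605 / 0.00269 = 1.576e+05.
Re > 4000 → turbulent. Relative roughness ε/D = 3.5e-05/0.0605 = 0.000579. Swamee-Jain: f = 0.25/(log₁₀[0.000579/3.7 + 5.74/1.576e+05^0.9])² = 0.25/(log₁₀[0.000156 + 0.000121])² = 0.25/(-3.558)² = 0.01975.
Total minor-loss coefficient ΣK = 1·0.53 + 2·0.22 = 0.97.
ΔP = [f·L/D + ΣK]·(ρV²/2) = [0.01975·1533/0.0605 + 0.97]·(1768·3.963²/2) = [500.5 + 0.97]·1.388e+04 = 6.961e+06 Pa.
Pumping power P = QΔP = 0.01139·6.961e+06 = 79296 W = 79.30 kW.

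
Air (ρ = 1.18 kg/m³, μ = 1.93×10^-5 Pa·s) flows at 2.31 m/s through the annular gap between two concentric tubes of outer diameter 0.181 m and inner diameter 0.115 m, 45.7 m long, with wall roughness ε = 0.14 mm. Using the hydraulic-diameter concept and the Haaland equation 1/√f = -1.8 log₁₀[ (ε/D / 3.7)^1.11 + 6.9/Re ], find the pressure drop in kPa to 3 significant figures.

ΔP ≈ 0.0746 kPa

Hydraulic diameter D_h = 4A/P = D_o - D_i = 0.181 - 0.115 = 0.066 m.
Re = ρVD_h/μ = 1.18·2.31·0.066/1.93e-05 = 9321.
ε/D_h = 0.00014/0.066 = 0.00212; Haaland gives 1/√f = -1.8 log₁₀[0.000252+0.00074] = 5.406, so f = 0.03422.
ΔP = f(L/D_h)(ρV²/2) = 0.03422·45.7/0.066·3.148 = 74.6 Pa.
ΔP = 0.0746 kPa.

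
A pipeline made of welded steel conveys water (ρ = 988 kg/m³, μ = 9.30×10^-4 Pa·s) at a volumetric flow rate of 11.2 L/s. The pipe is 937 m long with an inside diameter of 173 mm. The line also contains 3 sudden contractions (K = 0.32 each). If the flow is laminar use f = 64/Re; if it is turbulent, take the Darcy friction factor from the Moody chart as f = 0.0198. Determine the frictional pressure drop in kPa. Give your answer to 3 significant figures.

Q = 11.2 L/s = 11.2/1000 = 0.0112 m³/s.
Cross-sectional area A = πD²/4 = π(0.173)²/4 = 0.02351 m²; mean velocity V = Q/A = 0.0112/0.02351 = 0.4765 m/s.
Reynolds number Re = ρVD/μ = 988 · 0.4765 · 0.173 / 0.00093 = 8.757e+04.
Re > 4000 → turbulent; use the Moody-chart value f = 0.0198.
Total minor-loss coefficient ΣK = 3·0.32 = 0.96.
ΔP = [f·L/D + ΣK]·(ρV²/2) = [0.0198·937/0.173 + 0.96]·(988·0.4765²/2) = [107.2 + 0.96]·112.1 = 1.213e+04 Pa.
ΔP = 1.213e+04 Pa = 12.1 kPa.

ΔP ≈ 12.1 kPa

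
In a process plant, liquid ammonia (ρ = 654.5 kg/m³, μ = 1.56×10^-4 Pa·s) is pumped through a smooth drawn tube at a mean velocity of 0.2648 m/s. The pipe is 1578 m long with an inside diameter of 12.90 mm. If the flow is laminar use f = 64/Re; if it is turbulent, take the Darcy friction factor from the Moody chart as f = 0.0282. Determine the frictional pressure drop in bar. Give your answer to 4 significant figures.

Reynolds number Re = ρVD/μ = 654.5 · 0.2648 · 0.0129 / 0.000156 = 1.433e+04.
Re > 4000 → turbulent; use the Moody-chart value f = 0.0282.
Darcy-Weisbach: ΔP = f(L/D)(ρV²/2) = 0.0282·(1578/0.0129)·(654.5·0.2648²/2) = 0.0282·1.223e+05·22.95 = 7.916e+04 Pa.
ΔP = 7.916e+04 Pa = 0.7916 bar.

ΔP ≈ 0.7916 bar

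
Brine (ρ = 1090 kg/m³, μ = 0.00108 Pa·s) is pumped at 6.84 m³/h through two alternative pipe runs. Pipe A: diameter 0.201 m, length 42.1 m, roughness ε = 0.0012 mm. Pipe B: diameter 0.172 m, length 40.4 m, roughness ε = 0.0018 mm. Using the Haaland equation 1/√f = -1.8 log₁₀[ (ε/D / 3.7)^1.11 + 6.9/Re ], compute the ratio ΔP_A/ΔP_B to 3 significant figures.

ΔP_A/ΔP_B ≈ 0.498

Pipe A: V = Q/A = 0.0019/0.03173 = 0.05988 m/s; Re = 1.215e+04; ε/D = 5.97e-06; Haaland → f = 0.0293; ΔP_A = f(L/D)(ρV²/2) = 11.99 Pa.
Pipe B: V = Q/A = 0.0019/0.02324 = 0.08177 m/s; Re = 1.42e+04; ε/D = 1.05e-05; Haaland → f = 0.02813; ΔP_B = f(L/D)(ρV²/2) = 24.07 Pa.
ΔP_A/ΔP_B = 11.99/24.07 = 0.498.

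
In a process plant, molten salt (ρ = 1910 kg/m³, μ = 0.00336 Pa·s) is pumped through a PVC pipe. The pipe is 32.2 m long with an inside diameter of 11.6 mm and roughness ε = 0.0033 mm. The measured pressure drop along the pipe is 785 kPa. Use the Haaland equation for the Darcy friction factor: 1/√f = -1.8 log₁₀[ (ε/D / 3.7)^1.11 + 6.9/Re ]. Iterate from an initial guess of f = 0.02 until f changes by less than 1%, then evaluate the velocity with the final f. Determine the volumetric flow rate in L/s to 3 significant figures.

Rearranging Darcy-Weisbach: V = √(2·ΔP·D/(f·L·ρ)). With ε/D = 3.3e-06/0.0116 = 0.000284, iterate starting from f = 0.02:
  f = 0.02 → V = √(2·7.85e+05·0.0116/(0.02·32.2·1910)) = 3.848 m/s; Re = ρVD/μ = 2.537e+04; f → 0.02485
  f = 0.02485 → V = 3.452 m/s; Re = 2.276e+04; f → 0.02547
  f = 0.02547 → V = 3.41 m/s; Re = 2.248e+04; f → 0.02554
Converged (Δf/f < 1%). With the final f = 0.02554: V = √(2·7.85e+05·0.0116/(0.02554·32.2·1910)) = 3.405 m/s.
Q = V·A = 3.405·(π/4·0.0116²) = 0.0003599 m³/s = 0.360 L/s.

Q ≈ 0.360 L/s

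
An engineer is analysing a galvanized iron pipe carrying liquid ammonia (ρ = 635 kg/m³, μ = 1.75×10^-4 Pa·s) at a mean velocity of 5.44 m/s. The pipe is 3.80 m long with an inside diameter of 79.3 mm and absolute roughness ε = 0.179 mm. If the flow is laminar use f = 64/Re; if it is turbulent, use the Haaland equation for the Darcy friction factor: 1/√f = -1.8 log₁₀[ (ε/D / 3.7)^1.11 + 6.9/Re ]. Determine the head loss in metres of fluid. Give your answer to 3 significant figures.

h_f ≈ 1.76 m

Reynolds number Re = ρVD/μ = 635 · 5.44 · 0.0793 / 0.000175 = 1.565e+06.
Re > 4000 → turbulent. Relative roughness ε/D = 0.000179/0.0793 = 0.00226. Haaland: 1/√f = -1.8 log₁₀[(0.00226/3.7)^1.11 + 6.9/1.565e+06] = -1.8 log₁₀[0.00027 + 4.41e-06] = 6.41, so f = 0.02434.
Darcy-Weisbach: ΔP = f(L/D)(ρV²/2) = 0.02434·(3.8/0.0793)·(635·5.44²/2) = 0.02434·47.92·9396 = 1.096e+04 Pa.
Head loss h_f = ΔP/(ρg) = 1.096e+04/(635·9.81) = 1.76 m.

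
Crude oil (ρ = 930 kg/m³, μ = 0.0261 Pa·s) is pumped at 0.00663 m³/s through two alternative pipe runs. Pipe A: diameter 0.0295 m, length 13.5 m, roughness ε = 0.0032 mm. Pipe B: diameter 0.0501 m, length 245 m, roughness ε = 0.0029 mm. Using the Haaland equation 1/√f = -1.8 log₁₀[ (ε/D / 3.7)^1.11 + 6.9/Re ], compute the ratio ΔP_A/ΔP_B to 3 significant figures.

Pipe A: V = Q/A = 0.00663/0.0006835 = 9.7 m/s; Re = 1.02e+04; ε/D = 0.000108; Haaland → f = 0.03084; ΔP_A = f(L/D)(ρV²/2) = 6.174e+05 Pa.
Pipe B: V = Q/A = 0.00663/0.001971 = 3.363 m/s; Re = 6004; ε/D = 5.79e-05; Haaland → f = 0.03576; ΔP_B = f(L/D)(ρV²/2) = 9.198e+05 Pa.
ΔP_A/ΔP_B = 6.174e+05/9.198e+05 = 0.671.

ΔP_A/ΔP_B ≈ 0.671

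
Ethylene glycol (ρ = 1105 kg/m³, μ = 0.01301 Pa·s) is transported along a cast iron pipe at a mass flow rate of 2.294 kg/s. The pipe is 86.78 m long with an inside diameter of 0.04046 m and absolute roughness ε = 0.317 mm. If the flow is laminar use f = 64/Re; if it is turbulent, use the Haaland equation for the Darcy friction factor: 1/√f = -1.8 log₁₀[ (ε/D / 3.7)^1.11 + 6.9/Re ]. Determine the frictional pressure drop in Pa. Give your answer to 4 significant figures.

A = πD²/4 = π(0.04046)²/4 = 0.001286 m²; mean velocity V = ṁ/(ρA) = 2.294/(1105 · 0.001286) = 1.615 m/s.
Reynolds number Re = ρVD/μ = 1105 · 1.615 · 0.04046 / 0.013 = 5549.
Re > 4000 → turbulent. Relative roughness ε/D = 0.000317/0.04046 = 0.00783. Haaland: 1/√f = -1.8 log₁₀[(0.00783/3.7)^1.11 + 6.9/5549] = -1.8 log₁₀[0.00108 + 0.00124] = 4.742, so f = 0.04446.
Darcy-Weisbach: ΔP = f(L/D)(ρV²/2) = 0.04446·(86.78/0.04046)·(1105·1.615²/2) = 0.04446·2145·1440 = 1.374e+05 Pa.

ΔP ≈ 137400 Pa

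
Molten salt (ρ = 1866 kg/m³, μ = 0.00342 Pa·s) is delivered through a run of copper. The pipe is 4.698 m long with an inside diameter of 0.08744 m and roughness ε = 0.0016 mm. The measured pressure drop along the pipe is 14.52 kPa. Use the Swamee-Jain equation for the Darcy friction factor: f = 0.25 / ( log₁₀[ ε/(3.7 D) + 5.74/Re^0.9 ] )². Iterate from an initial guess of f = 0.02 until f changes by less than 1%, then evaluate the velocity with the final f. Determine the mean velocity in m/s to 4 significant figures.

V ≈ 4.306 m/s

Rearranging Darcy-Weisbach: V = √(2·ΔP·D/(f·L·ρ)). With ε/D = 1.6e-06/0.08744 = 1.83e-05, iterate starting from f = 0.02:
  f = 0.02 → V = √(2·1.452e+04·0.08744/(0.02·4.698·1866)) = 3.806 m/s; Re = ρVD/μ = 1.816e+05; f → 0.01599
  f = 0.01599 → V = 4.257 m/s; Re = 2.031e+05; f → 0.01566
  f = 0.01566 → V = 4.301 m/s; Re = 2.052e+05; f → 0.01562
Converged (Δf/f < 1%). With the final f = 0.01562: V = √(2·1.452e+04·0.08744/(0.01562·4.698·1866)) = 4.306 m/s.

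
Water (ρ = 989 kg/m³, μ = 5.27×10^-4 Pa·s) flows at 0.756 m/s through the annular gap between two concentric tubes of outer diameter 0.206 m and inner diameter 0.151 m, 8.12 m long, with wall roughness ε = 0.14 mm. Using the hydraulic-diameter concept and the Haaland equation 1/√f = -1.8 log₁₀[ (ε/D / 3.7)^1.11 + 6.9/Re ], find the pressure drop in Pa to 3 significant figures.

Hydraulic diameter D_h = 4A/P = D_o - D_i = 0.206 - 0.151 = 0.055 m.
Re = ρVD_h/μ = 989·0.756·0.055/0.000527 = 7.803e+04.
ε/D_h = 0.00014/0.055 = 0.00255; Haaland gives 1/√f = -1.8 log₁₀[0.000309+8.84e-05] = 6.122, so f = 0.02668.
ΔP = f(L/D_h)(ρV²/2) = 0.02668·8.12/0.055·282.6 = 1113 Pa.

ΔP ≈ 1110 Pa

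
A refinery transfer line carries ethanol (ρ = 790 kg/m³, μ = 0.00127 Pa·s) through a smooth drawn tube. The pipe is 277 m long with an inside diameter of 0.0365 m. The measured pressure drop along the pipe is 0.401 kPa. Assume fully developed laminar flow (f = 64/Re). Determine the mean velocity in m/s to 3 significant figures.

For laminar flow, f = 64/Re with Re = ρVD/μ, so Darcy-Weisbach reduces to ΔP = 32μLV/D². Solving for V: V = ΔP·D²/(32μL) = 401·(0.0365)²/(32·0.00127·277) = 0.04746 m/s.
Check: Re = ρVD/μ = 790·0.04746·0.0365/0.00127 = 1077 < 2300, so the laminar assumption holds.

V ≈ 0.0475 m/s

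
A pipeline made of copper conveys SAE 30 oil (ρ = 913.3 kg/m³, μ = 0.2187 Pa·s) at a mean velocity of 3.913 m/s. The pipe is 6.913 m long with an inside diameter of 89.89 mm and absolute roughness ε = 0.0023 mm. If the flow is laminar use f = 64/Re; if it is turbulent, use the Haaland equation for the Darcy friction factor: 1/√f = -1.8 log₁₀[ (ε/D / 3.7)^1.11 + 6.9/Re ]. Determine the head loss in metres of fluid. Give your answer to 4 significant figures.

h_f ≈ 2.615 m

Reynolds number Re = ρVD/μ = 913.3 · 3.913 · 0.08989 / 0.219 = 1469.
Re < 2300 → laminar flow, so f = 64/Re = 64/1469 = 0.04357 (the turbulent correlation is not needed).
Darcy-Weisbach: ΔP = f(L/D)(ρV²/2) = 0.04357·(6.913/0.08989)·(913.3·3.913²/2) = 0.04357·76.91·6992 = 2.343e+04 Pa.
Head loss h_f = ΔP/(ρg) = 2.343e+04/(913.3·9.81) = 2.615 m.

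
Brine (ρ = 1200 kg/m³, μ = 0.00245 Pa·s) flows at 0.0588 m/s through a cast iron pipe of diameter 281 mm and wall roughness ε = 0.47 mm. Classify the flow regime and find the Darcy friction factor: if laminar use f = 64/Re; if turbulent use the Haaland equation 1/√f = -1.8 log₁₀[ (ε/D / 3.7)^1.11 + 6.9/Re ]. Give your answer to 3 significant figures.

Re = ρVD/μ = 1200·0.0588·0.281/0.00245 = 8093.
Re > 4000 → turbulent. ε/D = 0.00047/0.281 = 0.00167; Haaland: 1/√f = -1.8 log₁₀[0.000194 + 0.000853] = 5.365, so f = 0.03475.

f ≈ 0.0347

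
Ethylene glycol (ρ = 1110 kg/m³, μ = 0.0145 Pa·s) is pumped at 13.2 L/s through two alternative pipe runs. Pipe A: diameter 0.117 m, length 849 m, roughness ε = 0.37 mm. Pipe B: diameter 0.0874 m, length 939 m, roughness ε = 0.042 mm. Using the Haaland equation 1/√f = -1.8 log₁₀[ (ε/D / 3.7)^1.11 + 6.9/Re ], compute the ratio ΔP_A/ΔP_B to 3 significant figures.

ΔP_A/ΔP_B ≈ 0.254

Pipe A: V = Q/A = 0.0132/0.01075 = 1.228 m/s; Re = 1.1e+04; ε/D = 0.00316; Haaland → f = 0.03449; ΔP_A = f(L/D)(ρV²/2) = 2.094e+05 Pa.
Pipe B: V = Q/A = 0.0132/0.005999 = 2.2 m/s; Re = 1.472e+04; ε/D = 0.000481; Haaland → f = 0.02858; ΔP_B = f(L/D)(ρV²/2) = 8.249e+05 Pa.
ΔP_A/ΔP_B = 2.094e+05/8.249e+05 = 0.254.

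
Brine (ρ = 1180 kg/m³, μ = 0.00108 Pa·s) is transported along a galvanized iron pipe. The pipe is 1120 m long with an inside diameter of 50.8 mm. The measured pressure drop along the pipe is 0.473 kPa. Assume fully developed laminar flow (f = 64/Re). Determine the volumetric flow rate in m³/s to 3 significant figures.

For laminar flow, f = 64/Re with Re = ρVD/μ, so Darcy-Weisbach reduces to ΔP = 32μLV/D². Solving for V: V = ΔP·D²/(32μL) = 473·(0.0508)²/(32·0.00108·1120) = 0.03154 m/s.
Check: Re = ρVD/μ = 1180·0.03154·0.0508/0.00108 = 1750 < 2300, so the laminar assumption holds.
Q = V·A = 0.03154·(π/4·0.0508²) = 6.392e-05 m³/s = 6.39×10^-5 m³/s.

Q ≈ 6.39×10^-5 m³/s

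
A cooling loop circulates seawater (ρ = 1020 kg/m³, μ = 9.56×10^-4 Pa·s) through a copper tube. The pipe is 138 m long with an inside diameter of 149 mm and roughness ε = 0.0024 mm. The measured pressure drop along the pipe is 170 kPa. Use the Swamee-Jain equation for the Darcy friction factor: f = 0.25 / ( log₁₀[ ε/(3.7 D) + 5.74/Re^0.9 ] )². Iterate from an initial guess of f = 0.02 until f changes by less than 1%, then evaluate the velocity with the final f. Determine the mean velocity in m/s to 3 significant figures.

Rearranging Darcy-Weisbach: V = √(2·ΔP·D/(f·L·ρ)). With ε/D = 2.4e-06/0.149 = 1.61e-05, iterate starting from f = 0.02:
  f = 0.02 → V = √(2·1.7e+05·0.149/(0.02·138·1020)) = 4.242 m/s; Re = ρVD/μ = 6.744e+05; f → 0.01272
  f = 0.01272 → V = 5.318 m/s; Re = 8.455e+05; f → 0.01229
  f = 0.01229 → V = 5.411 m/s; Re = 8.602e+05; f → 0.01226
Converged (Δf/f < 1%). With the final f = 0.01226: V = √(2·1.7e+05·0.149/(0.01226·138·1020)) = 5.418 m/s.

V ≈ 5.42 m/s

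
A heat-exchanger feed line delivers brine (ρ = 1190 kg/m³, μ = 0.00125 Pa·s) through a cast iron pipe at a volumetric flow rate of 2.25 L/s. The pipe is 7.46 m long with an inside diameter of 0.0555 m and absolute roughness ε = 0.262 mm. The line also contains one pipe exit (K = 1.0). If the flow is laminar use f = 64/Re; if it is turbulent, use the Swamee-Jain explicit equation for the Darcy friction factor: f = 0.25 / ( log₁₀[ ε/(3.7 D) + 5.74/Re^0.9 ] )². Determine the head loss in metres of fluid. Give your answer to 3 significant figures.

Q = 2.25 L/s = 2.25/1000 = 0.00225 m³/s.
Cross-sectional area A = πD²/4 = π(0.0555)²/4 = 0.002419 m²; mean velocity V = Q/A = 0.00225/0.002419 = 0.9301 m/s.
Reynolds number Re = ρVD/μ = 1190 · 0.9301 · 0.0555 / 0.00125 = 4.914e+04.
Re > 4000 → turbulent. Relative roughness ε/D = 0.000262/0.0555 = 0.00472. Swamee-Jain: f = 0.25/(log₁₀[0.00472/3.7 + 5.74/4.914e+04^0.9])² = 0.25/(log₁₀[0.00128 + 0.000344])² = 0.25/(-2.791)² = 0.03211.
Total minor-loss coefficient ΣK = 1·1 = 1.
ΔP = [f·L/D + ΣK]·(ρV²/2) = [0.03211·7.46/0.0555 + 1]·(1190·0.9301²/2) = [4.315 + 1]·514.7 = 2736 Pa.
Head loss h_f = ΔP/(ρg) = 2736/(1190·9.81) = 0.234 m.

h_f ≈ 0.234 m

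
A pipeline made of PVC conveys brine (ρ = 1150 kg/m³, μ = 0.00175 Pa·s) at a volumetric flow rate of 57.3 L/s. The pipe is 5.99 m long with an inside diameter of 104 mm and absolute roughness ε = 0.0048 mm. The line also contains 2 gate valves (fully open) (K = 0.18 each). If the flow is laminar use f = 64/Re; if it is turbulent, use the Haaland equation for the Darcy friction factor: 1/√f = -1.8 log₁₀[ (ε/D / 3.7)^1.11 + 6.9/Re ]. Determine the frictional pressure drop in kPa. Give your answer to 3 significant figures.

ΔP ≈ 30.2 kPa

Q = 57.3 L/s = 57.3/1000 = 0.0573 m³/s.
Cross-sectional area A = πD²/4 = π(0.104)²/4 = 0.008495 m²; mean velocity V = Q/A = 0.0573/0.008495 = 6.745 m/s.
Reynolds number Re = ρVD/μ = 1150 · 6.745 · 0.104 / 0.00175 = 4.61e+05.
Re > 4000 → turbulent. Relative roughness ε/D = 4.8e-06/0.104 = 4.62e-05. Haaland: 1/√f = -1.8 log₁₀[(4.62e-05/3.7)^1.11 + 6.9/4.61e+05] = -1.8 log₁₀[3.6e-06 + 1.5e-05] = 8.516, so f = 0.01379.
Total minor-loss coefficient ΣK = 2·0.18 = 0.36.
ΔP = [f·L/D + ΣK]·(ρV²/2) = [0.01379·5.99/0.104 + 0.36]·(1150·6.745²/2) = [0.7942 + 0.36]·2.616e+04 = 3.019e+04 Pa.
ΔP = 3.019e+04 Pa = 30.2 kPa.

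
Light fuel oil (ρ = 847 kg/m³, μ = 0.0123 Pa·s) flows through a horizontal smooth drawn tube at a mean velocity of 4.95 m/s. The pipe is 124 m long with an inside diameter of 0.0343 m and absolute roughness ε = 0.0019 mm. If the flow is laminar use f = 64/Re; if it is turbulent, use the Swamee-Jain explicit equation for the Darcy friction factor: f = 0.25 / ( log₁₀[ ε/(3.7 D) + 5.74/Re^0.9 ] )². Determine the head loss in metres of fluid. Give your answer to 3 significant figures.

h_f ≈ 134 m

Reynolds number Re = ρVD/μ = 847 · 4.95 · 0.0343 / 0.0123 = 1.169e+04.
Re > 4000 → turbulent. Relative roughness ε/D = 1.9e-06/0.0343 = 5.54e-05. Swamee-Jain: f = 0.25/(log₁₀[5.54e-05/3.7 + 5.74/1.169e+04^0.9])² = 0.25/(log₁₀[1.5e-05 + 0.00125])² = 0.25/(-2.897)² = 0.02979.
Darcy-Weisbach: ΔP = f(L/D)(ρV²/2) = 0.02979·(124/0.0343)·(847·4.95²/2) = 0.02979·3615·1.038e+04 = 1.117e+06 Pa.
Head loss h_f = ΔP/(ρg) = 1.117e+06/(847·9.81) = 134 m.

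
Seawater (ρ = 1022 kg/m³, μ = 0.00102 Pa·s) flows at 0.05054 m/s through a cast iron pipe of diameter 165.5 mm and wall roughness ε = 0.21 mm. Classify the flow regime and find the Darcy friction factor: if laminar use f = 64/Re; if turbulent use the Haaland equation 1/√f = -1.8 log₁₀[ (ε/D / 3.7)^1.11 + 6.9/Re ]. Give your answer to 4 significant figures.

f ≈ 0.03395

Re = ρVD/μ = 1022·0.05054·0.1655/0.00102 = 8381.
Re > 4000 → turbulent. ε/D = 0.00021/0.1655 = 0.00127; Haaland: 1/√f = -1.8 log₁₀[0.000143 + 0.000823] = 5.427, so f = 0.03395.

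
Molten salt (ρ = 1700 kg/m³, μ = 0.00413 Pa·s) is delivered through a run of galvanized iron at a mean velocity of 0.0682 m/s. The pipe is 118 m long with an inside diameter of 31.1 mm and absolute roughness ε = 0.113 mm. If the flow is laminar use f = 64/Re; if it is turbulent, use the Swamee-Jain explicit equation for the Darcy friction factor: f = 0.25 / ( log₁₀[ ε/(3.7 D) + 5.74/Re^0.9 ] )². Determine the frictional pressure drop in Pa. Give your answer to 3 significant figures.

ΔP ≈ 1100 Pa

Reynolds number Re = ρVD/μ = 1700 · 0.0682 · 0.0311 / 0.00413 = 873.1.
Re < 2300 → laminar flow, so f = 64/Re = 64/873.1 = 0.07331 (the turbulent correlation is not needed).
Darcy-Weisbach: ΔP = f(L/D)(ρV²/2) = 0.07331·(118/0.0311)·(1700·0.0682²/2) = 0.07331·3794·3.954 = 1100 Pa.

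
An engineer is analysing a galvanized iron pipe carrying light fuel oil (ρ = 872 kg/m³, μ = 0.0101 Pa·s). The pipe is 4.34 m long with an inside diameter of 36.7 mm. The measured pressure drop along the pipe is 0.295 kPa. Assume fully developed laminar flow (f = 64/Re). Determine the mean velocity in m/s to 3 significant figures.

V ≈ 0.283 m/s

For laminar flow, f = 64/Re with Re = ρVD/μ, so Darcy-Weisbach reduces to ΔP = 32μLV/D². Solving for V: V = ΔP·D²/(32μL) = 295·(0.0367)²/(32·0.0101·4.34) = 0.2833 m/s.
Check: Re = ρVD/μ = 872·0.2833·0.0367/0.0101 = 897.5 < 2300, so the laminar assumption holds.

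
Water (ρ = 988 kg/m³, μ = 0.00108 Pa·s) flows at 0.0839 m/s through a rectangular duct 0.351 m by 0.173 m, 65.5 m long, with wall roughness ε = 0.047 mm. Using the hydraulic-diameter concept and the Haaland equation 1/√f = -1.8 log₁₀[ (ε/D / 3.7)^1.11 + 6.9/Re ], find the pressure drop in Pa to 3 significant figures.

Hydraulic diameter D_h = 4A/P = 4·(0.351·0.173)/(2·(0.351+0.173)) = 0.2429/1.048 = 0.2318 m.
Re = ρVD_h/μ = 988·0.0839·0.2318/0.00108 = 1.779e+04.
ε/D_h = 4.7e-05/0.2318 = 0.000203; Haaland gives 1/√f = -1.8 log₁₀[1.86e-05+0.000388] = 6.104, so f = 0.02684.
ΔP = f(L/D_h)(ρV²/2) = 0.02684·65.5/0.2318·3.477 = 26.38 Pa.

ΔP ≈ 26.4 Pa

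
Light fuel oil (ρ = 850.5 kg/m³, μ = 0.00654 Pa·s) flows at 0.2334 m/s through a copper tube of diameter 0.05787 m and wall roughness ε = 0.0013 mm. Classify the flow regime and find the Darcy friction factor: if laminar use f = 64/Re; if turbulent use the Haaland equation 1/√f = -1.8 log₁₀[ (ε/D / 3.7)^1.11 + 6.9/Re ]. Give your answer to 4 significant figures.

f ≈ 0.03644

Re = ρVD/μ = 850.5·0.2334·0.05787/0.00654 = 1757.
Re < 2300 → laminar, so f = 64/Re = 0.03644 (roughness is irrelevant in laminar flow).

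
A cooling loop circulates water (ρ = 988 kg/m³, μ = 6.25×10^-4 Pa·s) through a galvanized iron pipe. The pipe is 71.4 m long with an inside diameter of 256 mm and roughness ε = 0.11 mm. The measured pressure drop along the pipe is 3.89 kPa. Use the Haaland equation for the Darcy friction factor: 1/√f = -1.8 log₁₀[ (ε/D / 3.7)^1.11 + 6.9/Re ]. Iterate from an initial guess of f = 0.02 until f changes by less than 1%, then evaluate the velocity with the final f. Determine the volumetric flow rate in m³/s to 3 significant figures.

Rearranging Darcy-Weisbach: V = √(2·ΔP·D/(f·L·ρ)). With ε/D = 0.00011/0.256 = 0.00043, iterate starting from f = 0.02:
  f = 0.02 → V = √(2·3890·0.256/(0.02·71.4·988)) = 1.188 m/s; Re = ρVD/μ = 4.808e+05; f → 0.01715
  f = 0.01715 → V = 1.283 m/s; Re = 5.193e+05; f → 0.01708
Converged (Δf/f < 1%). With the final f = 0.01708: V = √(2·3890·0.256/(0.01708·71.4·988)) = 1.286 m/s.
Q = V·A = 1.286·(π/4·0.256²) = 0.06617 m³/s = 0.0662 m³/s.

Q ≈ 0.0662 m³/s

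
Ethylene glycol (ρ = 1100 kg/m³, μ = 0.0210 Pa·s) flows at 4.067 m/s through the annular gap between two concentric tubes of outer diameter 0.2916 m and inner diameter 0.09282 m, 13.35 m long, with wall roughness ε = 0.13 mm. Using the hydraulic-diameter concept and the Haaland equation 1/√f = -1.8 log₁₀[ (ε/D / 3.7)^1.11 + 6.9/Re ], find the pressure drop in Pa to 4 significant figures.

Hydraulic diameter D_h = 4A/P = D_o - D_i = 0.2916 - 0.09282 = 0.1988 m.
Re = ρVD_h/μ = 1100·4.067·0.1988/0.021 = 4.235e+04.
ε/D_h = 0.00013/0.1988 = 0.000654; Haaland gives 1/√f = -1.8 log₁₀[6.83e-05+0.000163] = 6.545, so f = 0.02335.
ΔP = f(L/D_h)(ρV²/2) = 0.02335·13.35/0.1988·9097 = 1.426e+04 Pa.

ΔP ≈ 14260 Pa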